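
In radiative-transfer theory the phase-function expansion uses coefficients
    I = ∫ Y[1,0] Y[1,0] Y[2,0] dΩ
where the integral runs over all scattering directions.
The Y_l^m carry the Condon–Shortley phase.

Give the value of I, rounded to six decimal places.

0.252313

Checks pass: Σm=0; 4 even; l₃=2∈[0,2].
(2·1+1)(2·1+1)(2·2+1) = 45
Δ: 0! 2! 2! / 5! → 1/30
sum: t=0:+1/1 = 1/1
3j²(1 1 2; 0 0 0) = Δ·Π!·Σ² = 2/15  (sign +1)
(m-triple is (0,0,0) — same symbol as above.)
combine: 4πI² = 45·2/15·2/15 = 4/5
take √, sign +1: I = 0.25231325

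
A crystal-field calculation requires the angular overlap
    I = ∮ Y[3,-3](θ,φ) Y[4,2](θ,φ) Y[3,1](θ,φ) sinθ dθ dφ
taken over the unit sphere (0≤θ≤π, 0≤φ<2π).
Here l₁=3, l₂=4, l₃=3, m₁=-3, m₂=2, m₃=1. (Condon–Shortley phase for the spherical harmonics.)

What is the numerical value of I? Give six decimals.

Rules hold: Σm=0, L=10 even, 1≤3≤7.
N = 7·9·7 = 441
Δ = 4!·2!·4!/11! = 1/34650
Racah Σ t=1..3: t=1:−1/72 t=2:+1/16 t=3:−1/72 = 5/144
⇒ 3j(3 4 3; 0 0 0)² = 2/77, sgn -1
Racah Σ t=4..4: t=4:+1/192 = 1/192
⇒ 3j(3 4 3; -3 2 1)² = 3/77, sgn +1
4πI² = N·(3j₀)²·(3jₘ)² = 54/121
I = -1·√(0.446281/4π) = -0.18845135

-0.188451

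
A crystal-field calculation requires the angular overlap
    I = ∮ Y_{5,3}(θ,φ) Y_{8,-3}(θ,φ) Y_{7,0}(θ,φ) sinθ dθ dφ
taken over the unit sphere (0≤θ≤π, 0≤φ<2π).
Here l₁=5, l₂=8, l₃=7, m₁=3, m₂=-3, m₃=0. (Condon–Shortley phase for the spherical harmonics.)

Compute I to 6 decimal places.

Checks pass: Σm=0; 20 even; l₃=7∈[3,13].
(2·5+1)(2·8+1)(2·7+1) = 2805
Δ: 6! 4! 10! / 21! → 1/814773960
sum: t=1:−1/87091200 t=2:+1/4976640 t=3:−1/2073600 t=4:+1/4976640 t=5:−1/87091200 = -1/9676800
3j²(5 8 7; 0 0 0) = Δ·Π!·Σ² = 360/46189  (sign +1)
sum: t=0:+1/41472000 t=1:−1/12441600 t=2:+1/34836480 = -1/36288000
3j²(5 8 7; 3 -3 0) = Δ·Π!·Σ² = 192/20995  (sign +1)
combine: 4πI² = 2805·360/46189·192/20995 = 207360/1037153
take √, sign +1: I = 0.12613516

0.126135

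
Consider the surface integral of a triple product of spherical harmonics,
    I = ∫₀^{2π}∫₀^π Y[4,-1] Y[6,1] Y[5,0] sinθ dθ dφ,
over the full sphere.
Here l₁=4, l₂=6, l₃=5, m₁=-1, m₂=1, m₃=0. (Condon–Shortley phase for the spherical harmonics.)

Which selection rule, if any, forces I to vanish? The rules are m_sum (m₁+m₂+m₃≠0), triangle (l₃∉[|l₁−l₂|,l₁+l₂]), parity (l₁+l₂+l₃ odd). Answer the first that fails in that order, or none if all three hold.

parity

azimuthal sum: -1 + 1 + 0 = 0  ✓
2 ≤ 5 ≤ 10 (triangle on l)  ✓
L = 4 + 6 + 5 = 15 (odd)  ✗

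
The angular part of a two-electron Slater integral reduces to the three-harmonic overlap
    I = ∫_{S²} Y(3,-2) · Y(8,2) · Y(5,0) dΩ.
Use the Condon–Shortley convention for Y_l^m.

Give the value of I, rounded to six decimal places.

m-sum 0 ✓  L=16 even ✓  5≤5≤11 ✓
Π(2lᵢ+1) = 7×17×11 = 1309
triangle coeff Δ(3,8,5) = 1/136136
Σ_t [3,3]: t=3:−1/518400 = -1/518400
(3j)²=56/2431 [(3 8 5; 0 0 0)], sign=+1
Σ_t [5,5]: t=5:−1/1728000 = -1/1728000
(3j)²=27/2431 [(3 8 5; -2 2 0)], sign=+1
⇒ 4πI² = 10584/31603
I = (+1)√(10584/31603/(4π)) = 0.16325099

0.163251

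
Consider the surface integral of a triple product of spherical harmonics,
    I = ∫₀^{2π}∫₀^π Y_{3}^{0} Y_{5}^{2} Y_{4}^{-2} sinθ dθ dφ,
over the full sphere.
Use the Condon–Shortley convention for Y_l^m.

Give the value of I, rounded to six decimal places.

0.022664

Rules hold: Σm=0, L=12 even, 2≤4≤8.
N = 7·11·9 = 693
Δ = 4!·2!·6!/13! = 1/180180
Racah Σ t=1..3: t=1:−1/576 t=2:+1/144 t=3:−1/576 = 1/288
⇒ 3j(3 5 4; 0 0 0)² = 20/1001, sgn +1
Racah Σ t=1..3: t=1:−1/8640 t=2:+1/480 t=3:−1/576 = 1/4320
⇒ 3j(3 5 4; 0 2 -2)² = 1/2145, sgn +1
4πI² = N·(3j₀)²·(3jₘ)² = 12/1859
I = +1·√(0.00645508/4π) = 0.02266449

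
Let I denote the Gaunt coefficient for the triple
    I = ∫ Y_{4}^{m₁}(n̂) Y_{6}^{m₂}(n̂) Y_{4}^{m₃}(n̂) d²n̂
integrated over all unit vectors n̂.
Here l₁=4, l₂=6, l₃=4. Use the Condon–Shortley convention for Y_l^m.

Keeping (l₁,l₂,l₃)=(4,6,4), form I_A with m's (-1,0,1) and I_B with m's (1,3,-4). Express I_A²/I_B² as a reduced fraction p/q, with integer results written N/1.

Shared (l₁,l₂,l₃)=(4,6,4): N and (l;000)² cancel in I_A²/I_B².
A: Δ = 6!·2!·6!/15! = 1/1261260; Racah Σ t=3..5: t=3:−1/2592 t=4:+1/2304 t=5:−1/28800 = 7/518400; ⇒ 3j(4 6 4; -1 0 1)² = 1/25740, sgn -1
B: Δ = 6!·2!·6!/15! = 1/1261260; Racah Σ t=3..3: t=3:−1/51840 = -1/51840; ⇒ 3j(4 6 4; 1 3 -4)² = 8/429, sgn -1
I_A²/I_B² = (1/25740)/(8/429) = 1/480

1/480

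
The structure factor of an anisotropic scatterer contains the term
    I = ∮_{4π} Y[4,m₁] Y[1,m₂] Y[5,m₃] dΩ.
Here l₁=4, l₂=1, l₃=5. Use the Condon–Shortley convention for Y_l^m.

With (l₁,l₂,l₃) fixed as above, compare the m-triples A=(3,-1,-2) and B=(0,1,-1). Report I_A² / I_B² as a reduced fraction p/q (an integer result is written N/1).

1/5

Shared (l₁,l₂,l₃)=(4,1,5): N and (l;000)² cancel in I_A²/I_B².
A: Δ = 0!·8!·2!/11! = 1/495; Racah Σ t=0..0: t=0:+1/10080 = 1/10080; ⇒ 3j(4 1 5; 3 -1 -2)² = 1/165, sgn -1
B: Δ = 0!·8!·2!/11! = 1/495; Racah Σ t=0..0: t=0:+1/1152 = 1/1152; ⇒ 3j(4 1 5; 0 1 -1)² = 1/33, sgn +1
I_A²/I_B² = (1/165)/(1/33) = 1/5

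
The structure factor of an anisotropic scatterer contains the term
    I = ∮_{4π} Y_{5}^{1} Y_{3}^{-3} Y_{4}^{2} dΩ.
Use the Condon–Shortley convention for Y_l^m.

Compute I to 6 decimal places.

0.143662

m-sum 0 ✓  L=12 even ✓  2≤4≤8 ✓
Π(2lᵢ+1) = 11×7×9 = 693
triangle coeff Δ(5,3,4) = 1/180180
Σ_t [1,3]: t=1:−1/576 t=2:+1/144 t=3:−1/576 = 1/288
(3j)²=20/1001 [(5 3 4; 0 0 0)], sign=+1
Σ_t [0,0]: t=0:+1/2304 = 1/2304
(3j)²=75/4004 [(5 3 4; 1 -3 2)], sign=+1
⇒ 4πI² = 3375/13013
I = (+1)√(3375/13013/(4π)) = 0.14366244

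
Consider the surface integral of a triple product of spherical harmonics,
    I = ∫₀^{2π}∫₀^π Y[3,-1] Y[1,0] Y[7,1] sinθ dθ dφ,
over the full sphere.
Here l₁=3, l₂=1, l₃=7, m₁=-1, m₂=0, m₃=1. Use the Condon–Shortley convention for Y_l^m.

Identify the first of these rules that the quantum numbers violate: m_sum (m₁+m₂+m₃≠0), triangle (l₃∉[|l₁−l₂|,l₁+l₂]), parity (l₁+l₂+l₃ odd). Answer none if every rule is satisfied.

azimuthal sum: -1 + 0 + 1 = 0  ✓
2 ≤ 7 ≤ 4 (triangle on l)  ✗
L = 3 + 1 + 7 = 11 (odd)

triangle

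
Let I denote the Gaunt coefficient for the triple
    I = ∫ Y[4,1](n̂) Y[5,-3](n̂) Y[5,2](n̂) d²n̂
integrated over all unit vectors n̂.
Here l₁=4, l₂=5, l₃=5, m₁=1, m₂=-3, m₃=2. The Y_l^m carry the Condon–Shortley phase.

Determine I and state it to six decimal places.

-0.118854

Checks pass: Σm=0; 14 even; l₃=5∈[1,9].
(2·4+1)(2·5+1)(2·5+1) = 1089
Δ: 4! 4! 6! / 15! → 1/3153150
sum: t=0:+1/69120 t=1:−1/1728 t=2:+1/576 t=3:−1/1728 t=4:+1/69120 = 7/11520
3j²(4 5 5; 0 0 0) = Δ·Π!·Σ² = 2/143  (sign -1)
sum: t=0:+1/6912 t=1:−1/2880 t=2:+1/17280 = -1/6912
3j²(4 5 5; 1 -3 2) = Δ·Π!·Σ² = 5/429  (sign +1)
combine: 4πI² = 1089·2/143·5/429 = 30/169
take √, sign -1: I = -0.11885360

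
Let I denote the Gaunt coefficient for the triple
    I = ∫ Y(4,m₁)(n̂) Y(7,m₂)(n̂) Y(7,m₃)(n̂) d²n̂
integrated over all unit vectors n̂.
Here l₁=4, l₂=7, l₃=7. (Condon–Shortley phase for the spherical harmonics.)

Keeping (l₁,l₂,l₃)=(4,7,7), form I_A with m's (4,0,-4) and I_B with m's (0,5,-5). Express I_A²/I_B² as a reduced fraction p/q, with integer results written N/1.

73500/68651

Shared (l₁,l₂,l₃)=(4,7,7): N and (l;000)² cancel in I_A²/I_B².
A: Δ = 4!·4!·10!/19! = 1/58198140; Racah Σ t=0..0: t=0:+1/17418240 = 1/17418240; ⇒ 3j(4 7 7; 4 0 -4)² = 175/12597, sgn -1
B: Δ = 4!·4!·10!/19! = 1/58198140; Racah Σ t=2..4: t=2:+1/58060800 t=3:−1/13063680 t=4:+1/46448640 = -79/2090188800; ⇒ 3j(4 7 7; 0 5 -5)² = 68651/5290740, sgn -1
I_A²/I_B² = (175/12597)/(68651/5290740) = 73500/68651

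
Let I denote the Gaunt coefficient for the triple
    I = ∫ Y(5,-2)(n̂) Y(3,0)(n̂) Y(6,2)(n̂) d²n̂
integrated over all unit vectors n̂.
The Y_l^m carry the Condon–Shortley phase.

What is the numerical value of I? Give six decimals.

Checks pass: Σm=0; 14 even; l₃=6∈[2,8].
(2·5+1)(2·3+1)(2·6+1) = 1001
Δ: 2! 8! 4! / 15! → 1/675675
sum: t=0:+1/8640 t=1:−1/2304 t=2:+1/8640 = -7/34560
3j²(5 3 6; 0 0 0) = Δ·Π!·Σ² = 7/429  (sign -1)
sum: t=0:+1/60480 t=1:−1/5760 t=2:+1/8640 = -1/24192
3j²(5 3 6; -2 0 2) = Δ·Π!·Σ² = 8/3003  (sign -1)
combine: 4πI² = 1001·7/429·8/3003 = 56/1287
take √, sign +1: I = 0.05884368

0.058844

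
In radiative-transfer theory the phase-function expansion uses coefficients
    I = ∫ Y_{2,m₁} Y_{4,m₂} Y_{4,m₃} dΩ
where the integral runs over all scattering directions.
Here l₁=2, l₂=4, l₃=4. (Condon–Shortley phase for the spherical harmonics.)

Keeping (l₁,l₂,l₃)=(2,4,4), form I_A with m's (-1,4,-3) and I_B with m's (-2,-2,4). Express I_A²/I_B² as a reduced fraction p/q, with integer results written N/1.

Same 2,4,4: normalisation and zero-m 3j drop out of the ratio.
A: Δ: 2! 2! 6! / 11! → 1/13860; sum: t=2:+1/1440 = 1/1440; 3j²(2 4 4; -1 4 -3) = Δ·Π!·Σ² = 7/165  (sign -1)
B: Δ: 2! 2! 6! / 11! → 1/13860; sum: t=2:+1/2880 = 1/2880; 3j²(2 4 4; -2 -2 4) = Δ·Π!·Σ² = 2/165  (sign +1)
I_A²/I_B² = (7/165)/(2/165) = 7/2

7/2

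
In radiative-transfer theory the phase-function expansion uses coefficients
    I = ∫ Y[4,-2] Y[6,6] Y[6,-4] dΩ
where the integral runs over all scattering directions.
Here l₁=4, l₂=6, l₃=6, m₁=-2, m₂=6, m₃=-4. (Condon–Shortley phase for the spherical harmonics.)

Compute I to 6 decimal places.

m-sum 0 ✓  L=16 even ✓  2≤6≤10 ✓
Π(2lᵢ+1) = 9×13×13 = 1521
triangle coeff Δ(4,6,6) = 1/15315300
Σ_t [0,4]: t=0:+1/829440 t=1:−1/25920 t=2:+1/9216 t=3:−1/25920 t=4:+1/829440 = 7/207360
(3j)²=28/2431 [(4 6 6; 0 0 0)], sign=+1
Σ_t [4,4]: t=4:+1/3870720 = 1/3870720
(3j)²=135/6188 [(4 6 6; -2 6 -4)], sign=+1
⇒ 4πI² = 1215/3179
I = (+1)√(1215/3179/(4π)) = 0.17439657

0.174397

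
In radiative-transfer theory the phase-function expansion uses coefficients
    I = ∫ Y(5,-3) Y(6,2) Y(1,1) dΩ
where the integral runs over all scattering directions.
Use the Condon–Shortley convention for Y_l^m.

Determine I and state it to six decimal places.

0.100084

Rules hold: Σm=0, L=12 even, 1≤1≤11.
N = 11·13·3 = 429
Δ = 10!·0!·2!/13! = 1/858
Racah Σ t=5..5: t=5:−1/14400 = -1/14400
⇒ 3j(5 6 1; 0 0 0)² = 6/143, sgn +1
Racah Σ t=8..8: t=8:+1/161280 = 1/161280
⇒ 3j(5 6 1; -3 2 1)² = 1/143, sgn +1
4πI² = N·(3j₀)²·(3jₘ)² = 18/143
I = +1·√(0.125874/4π) = 0.10008369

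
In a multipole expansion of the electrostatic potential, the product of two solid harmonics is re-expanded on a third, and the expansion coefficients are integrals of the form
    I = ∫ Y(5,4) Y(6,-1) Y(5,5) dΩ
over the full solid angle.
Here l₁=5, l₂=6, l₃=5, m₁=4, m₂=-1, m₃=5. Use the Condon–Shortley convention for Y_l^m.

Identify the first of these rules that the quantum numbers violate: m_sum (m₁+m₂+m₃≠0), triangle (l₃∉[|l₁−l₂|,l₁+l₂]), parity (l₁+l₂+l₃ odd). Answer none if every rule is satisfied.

Σmᵢ = 8  ✗
l₃∈[|l₁−l₂|,l₁+l₂]=[1,11], have l₃=5
Σlᵢ = 16 ⇒ even

m_sum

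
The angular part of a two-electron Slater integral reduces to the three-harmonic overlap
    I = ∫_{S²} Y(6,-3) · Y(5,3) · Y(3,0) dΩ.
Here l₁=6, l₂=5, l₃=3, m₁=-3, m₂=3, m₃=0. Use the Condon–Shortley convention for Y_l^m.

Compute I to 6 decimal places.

0.036034

m-sum 0 ✓  L=14 even ✓  1≤3≤11 ✓
Π(2lᵢ+1) = 13×11×7 = 1001
triangle coeff Δ(6,5,3) = 1/675675
Σ_t [3,5]: t=3:−1/8640 t=4:+1/2304 t=5:−1/8640 = 7/34560
(3j)²=7/429 [(6 5 3; 0 0 0)], sign=-1
Σ_t [6,8]: t=6:+1/17280 t=7:−1/20160 t=8:+1/483840 = 1/96768
(3j)²=1/1001 [(6 5 3; -3 3 0)], sign=-1
⇒ 4πI² = 7/429
I = (+1)√(7/429/(4π)) = 0.03603425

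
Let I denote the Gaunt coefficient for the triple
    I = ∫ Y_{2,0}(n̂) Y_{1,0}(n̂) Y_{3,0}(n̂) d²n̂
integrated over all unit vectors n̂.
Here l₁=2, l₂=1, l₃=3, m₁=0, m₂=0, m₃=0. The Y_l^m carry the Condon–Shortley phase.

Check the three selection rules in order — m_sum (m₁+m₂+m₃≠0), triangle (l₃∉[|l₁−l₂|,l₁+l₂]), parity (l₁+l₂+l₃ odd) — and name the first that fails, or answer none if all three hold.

none

m₁+m₂+m₃ = 0 + 0 + 0 = 0  ✓
triangle: |2−1|=1 ≤ l₃=3 ≤ 2+1=3  ✓
parity: l₁+l₂+l₃ = 6 is even  ✓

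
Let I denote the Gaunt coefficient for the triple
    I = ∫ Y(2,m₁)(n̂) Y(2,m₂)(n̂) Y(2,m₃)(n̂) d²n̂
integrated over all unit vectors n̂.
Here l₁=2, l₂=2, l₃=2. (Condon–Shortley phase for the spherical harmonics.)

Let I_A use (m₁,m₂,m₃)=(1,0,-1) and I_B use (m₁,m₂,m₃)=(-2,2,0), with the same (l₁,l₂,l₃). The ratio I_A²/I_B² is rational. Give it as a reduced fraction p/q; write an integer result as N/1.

l's match ⇒ only the (l;m) 3-j factors differ between A and B.
A: triangle coeff Δ(2,2,2) = 1/630; Σ_t [0,1]: t=0:+1/4 t=1:−1/2 = -1/4; (3j)²=1/70 [(2 2 2; 1 0 -1)], sign=+1
B: triangle coeff Δ(2,2,2) = 1/630; Σ_t [2,2]: t=2:+1/8 = 1/8; (3j)²=2/35 [(2 2 2; -2 2 0)], sign=+1
I_A²/I_B² = (1/70)/(2/35) = 1/4

1/4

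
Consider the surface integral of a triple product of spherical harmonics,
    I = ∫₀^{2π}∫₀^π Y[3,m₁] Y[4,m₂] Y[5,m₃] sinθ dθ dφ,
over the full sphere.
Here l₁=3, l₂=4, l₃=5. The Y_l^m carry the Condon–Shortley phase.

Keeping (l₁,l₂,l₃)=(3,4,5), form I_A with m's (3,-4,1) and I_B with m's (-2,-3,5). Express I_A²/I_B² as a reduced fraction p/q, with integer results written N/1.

2/35

Same 3,4,5: normalisation and zero-m 3j drop out of the ratio.
A: Δ: 2! 4! 6! / 13! → 1/180180; sum: t=0:+1/34560 = 1/34560; 3j²(3 4 5; 3 -4 1) = Δ·Π!·Σ² = 1/429  (sign +1)
B: Δ: 2! 4! 6! / 13! → 1/180180; sum: t=1:−1/17280 = -1/17280; 3j²(3 4 5; -2 -3 5) = Δ·Π!·Σ² = 35/858  (sign -1)
I_A²/I_B² = (1/429)/(35/858) = 2/35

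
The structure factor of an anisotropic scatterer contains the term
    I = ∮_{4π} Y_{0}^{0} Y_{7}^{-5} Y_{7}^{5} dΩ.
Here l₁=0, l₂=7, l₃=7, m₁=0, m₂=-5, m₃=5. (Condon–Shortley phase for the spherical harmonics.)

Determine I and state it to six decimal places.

-0.282095

Checks pass: Σm=0; 14 even; l₃=7∈[7,7].
(2·0+1)(2·7+1)(2·7+1) = 225
Δ: 0! 0! 14! / 15! → 1/15
sum: t=0:+1/25401600 = 1/25401600
3j²(0 7 7; 0 0 0) = Δ·Π!·Σ² = 1/15  (sign -1)
sum: t=0:+1/958003200 = 1/958003200
3j²(0 7 7; 0 -5 5) = Δ·Π!·Σ² = 1/15  (sign +1)
combine: 4πI² = 225·1/15·1/15 = 1/1
take √, sign -1: I = -0.28209479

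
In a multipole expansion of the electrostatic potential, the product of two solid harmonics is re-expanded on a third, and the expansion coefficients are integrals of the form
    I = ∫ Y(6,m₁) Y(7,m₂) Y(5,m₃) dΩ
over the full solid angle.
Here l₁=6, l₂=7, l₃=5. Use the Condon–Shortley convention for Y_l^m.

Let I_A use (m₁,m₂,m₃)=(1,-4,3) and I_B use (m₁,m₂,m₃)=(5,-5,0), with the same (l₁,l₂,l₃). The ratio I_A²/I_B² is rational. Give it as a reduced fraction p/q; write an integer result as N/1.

378/55

Shared (l₁,l₂,l₃)=(6,7,5): N and (l;000)² cancel in I_A²/I_B².
A: Δ = 8!·4!·6!/19! = 1/174594420; Racah Σ t=1..3: t=1:−1/5806080 t=2:+1/1036800 t=3:−1/2073600 = 1/3225600; ⇒ 3j(6 7 5; 1 -4 3)² = 27/4199, sgn +1
B: Δ = 8!·4!·6!/19! = 1/174594420; Racah Σ t=0..1: t=0:+1/11612160 t=1:−1/14515200 = 1/58060800; ⇒ 3j(6 7 5; 5 -5 0)² = 55/58786, sgn -1
I_A²/I_B² = (27/4199)/(55/58786) = 378/55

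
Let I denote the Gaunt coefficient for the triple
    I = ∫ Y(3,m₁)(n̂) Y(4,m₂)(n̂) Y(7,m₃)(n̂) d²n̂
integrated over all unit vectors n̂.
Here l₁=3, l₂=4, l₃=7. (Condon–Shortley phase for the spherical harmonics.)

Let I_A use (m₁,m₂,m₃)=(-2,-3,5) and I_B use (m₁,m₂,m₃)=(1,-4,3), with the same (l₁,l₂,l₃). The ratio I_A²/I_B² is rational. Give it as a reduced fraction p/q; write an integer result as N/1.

Same 3,4,7: normalisation and zero-m 3j drop out of the ratio.
A: Δ: 0! 6! 8! / 15! → 1/45045; sum: t=0:+1/604800 = 1/604800; 3j²(3 4 7; -2 -3 5) = Δ·Π!·Σ² = 16/455  (sign +1)
B: Δ: 0! 6! 8! / 15! → 1/45045; sum: t=0:+1/1935360 = 1/1935360; 3j²(3 4 7; 1 -4 3) = Δ·Π!·Σ² = 1/1001  (sign +1)
I_A²/I_B² = (16/455)/(1/1001) = 176/5

176/5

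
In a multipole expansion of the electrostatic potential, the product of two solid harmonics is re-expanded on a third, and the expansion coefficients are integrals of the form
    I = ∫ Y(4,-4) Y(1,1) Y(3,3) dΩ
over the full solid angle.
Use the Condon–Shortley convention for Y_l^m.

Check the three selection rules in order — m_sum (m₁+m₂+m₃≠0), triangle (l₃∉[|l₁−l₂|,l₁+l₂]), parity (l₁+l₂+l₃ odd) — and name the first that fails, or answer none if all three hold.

azimuthal sum: -4 + 1 + 3 = 0  ✓
3 ≤ 3 ≤ 5 (triangle on l)  ✓
L = 4 + 1 + 3 = 8 (even)  ✓

none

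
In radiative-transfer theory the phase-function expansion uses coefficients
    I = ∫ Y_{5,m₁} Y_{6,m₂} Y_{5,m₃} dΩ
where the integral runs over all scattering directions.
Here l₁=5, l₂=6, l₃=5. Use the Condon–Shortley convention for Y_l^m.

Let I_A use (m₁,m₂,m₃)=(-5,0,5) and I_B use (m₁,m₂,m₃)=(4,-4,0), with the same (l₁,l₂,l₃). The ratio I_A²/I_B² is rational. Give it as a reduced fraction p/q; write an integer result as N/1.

5/16

l's match ⇒ only the (l;m) 3-j factors differ between A and B.
A: triangle coeff Δ(5,6,5) = 1/28588560; Σ_t [6,6]: t=6:+1/12441600 = 1/12441600; (3j)²=15/9724 [(5 6 5; -5 0 5)], sign=+1
B: triangle coeff Δ(5,6,5) = 1/28588560; Σ_t [0,1]: t=0:+1/207360 t=1:−1/345600 = 1/518400; (3j)²=12/2431 [(5 6 5; 4 -4 0)], sign=-1
I_A²/I_B² = (15/9724)/(12/2431) = 5/16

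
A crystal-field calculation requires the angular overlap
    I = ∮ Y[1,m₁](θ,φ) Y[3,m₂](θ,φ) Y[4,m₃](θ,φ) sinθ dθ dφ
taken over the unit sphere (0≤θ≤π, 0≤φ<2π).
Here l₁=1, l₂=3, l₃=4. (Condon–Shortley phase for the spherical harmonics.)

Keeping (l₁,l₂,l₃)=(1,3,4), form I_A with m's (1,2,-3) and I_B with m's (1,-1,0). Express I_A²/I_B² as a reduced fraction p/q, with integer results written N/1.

7/2

Same 1,3,4: normalisation and zero-m 3j drop out of the ratio.
A: Δ: 0! 2! 6! / 9! → 1/252; sum: t=0:+1/240 = 1/240; 3j²(1 3 4; 1 2 -3) = Δ·Π!·Σ² = 1/12  (sign -1)
B: Δ: 0! 2! 6! / 9! → 1/252; sum: t=0:+1/96 = 1/96; 3j²(1 3 4; 1 -1 0) = Δ·Π!·Σ² = 1/42  (sign +1)
I_A²/I_B² = (1/12)/(1/42) = 7/2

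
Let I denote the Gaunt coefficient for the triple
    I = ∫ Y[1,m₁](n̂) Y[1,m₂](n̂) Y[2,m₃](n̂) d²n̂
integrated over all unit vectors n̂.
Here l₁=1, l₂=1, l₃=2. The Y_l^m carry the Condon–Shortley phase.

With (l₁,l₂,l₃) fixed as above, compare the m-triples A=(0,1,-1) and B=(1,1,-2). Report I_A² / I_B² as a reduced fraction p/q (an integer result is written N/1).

Same 1,1,2: normalisation and zero-m 3j drop out of the ratio.
A: Δ: 0! 2! 2! / 5! → 1/30; sum: t=0:+1/2 = 1/2; 3j²(1 1 2; 0 1 -1) = Δ·Π!·Σ² = 1/10  (sign -1)
B: Δ: 0! 2! 2! / 5! → 1/30; sum: t=0:+1/4 = 1/4; 3j²(1 1 2; 1 1 -2) = Δ·Π!·Σ² = 1/5  (sign +1)
I_A²/I_B² = (1/10)/(1/5) = 1/2

1/2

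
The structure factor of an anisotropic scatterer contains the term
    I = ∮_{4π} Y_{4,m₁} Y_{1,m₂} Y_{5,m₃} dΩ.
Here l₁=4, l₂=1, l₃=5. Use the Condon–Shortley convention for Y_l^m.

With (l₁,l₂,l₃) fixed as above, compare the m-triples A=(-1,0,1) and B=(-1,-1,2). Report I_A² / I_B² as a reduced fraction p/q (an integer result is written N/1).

8/7

Shared (l₁,l₂,l₃)=(4,1,5): N and (l;000)² cancel in I_A²/I_B².
A: Δ = 0!·8!·2!/11! = 1/495; Racah Σ t=0..0: t=0:+1/720 = 1/720; ⇒ 3j(4 1 5; -1 0 1)² = 8/165, sgn +1
B: Δ = 0!·8!·2!/11! = 1/495; Racah Σ t=0..0: t=0:+1/1440 = 1/1440; ⇒ 3j(4 1 5; -1 -1 2)² = 7/165, sgn -1
I_A²/I_B² = (8/165)/(7/165) = 8/7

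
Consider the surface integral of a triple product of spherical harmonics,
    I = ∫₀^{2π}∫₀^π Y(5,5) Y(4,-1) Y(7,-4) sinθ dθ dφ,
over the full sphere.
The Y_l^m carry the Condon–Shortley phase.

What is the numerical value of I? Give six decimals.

-0.135388

m-sum 0 ✓  L=16 even ✓  1≤7≤9 ✓
Π(2lᵢ+1) = 11×9×15 = 1485
triangle coeff Δ(5,4,7) = 1/6126120
Σ_t [0,2]: t=0:+1/69120 t=1:−1/20736 t=2:+1/69120 = -1/51840
(3j)²=280/21879 [(5 4 7; 0 0 0)], sign=+1
Σ_t [0,0]: t=0:+1/2903040 = 1/2903040
(3j)²=75/6188 [(5 4 7; 5 -1 -4)], sign=-1
⇒ 4πI² = 11250/48841
I = (-1)√(11250/48841/(4π)) = -0.13538765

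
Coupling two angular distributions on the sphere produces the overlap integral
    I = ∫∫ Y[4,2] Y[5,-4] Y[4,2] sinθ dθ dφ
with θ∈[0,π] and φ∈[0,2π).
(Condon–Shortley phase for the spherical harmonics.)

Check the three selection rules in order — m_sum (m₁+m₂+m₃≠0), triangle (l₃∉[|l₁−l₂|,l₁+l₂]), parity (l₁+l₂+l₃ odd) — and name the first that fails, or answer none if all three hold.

azimuthal sum: 2 − 4 + 2 = 0  ✓
1 ≤ 4 ≤ 9 (triangle on l)  ✓
L = 4 + 5 + 4 = 13 (odd)  ✗

parity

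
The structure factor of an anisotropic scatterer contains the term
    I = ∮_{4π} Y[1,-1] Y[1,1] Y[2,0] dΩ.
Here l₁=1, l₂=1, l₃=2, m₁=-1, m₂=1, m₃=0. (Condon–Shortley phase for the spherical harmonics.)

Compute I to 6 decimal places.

0.126157

m-sum 0 ✓  L=4 even ✓  0≤2≤2 ✓
Π(2lᵢ+1) = 3×3×5 = 45
triangle coeff Δ(1,1,2) = 1/30
Σ_t [0,0]: t=0:+1/1 = 1/1
(3j)²=2/15 [(1 1 2; 0 0 0)], sign=+1
Σ_t [0,0]: t=0:+1/4 = 1/4
(3j)²=1/30 [(1 1 2; -1 1 0)], sign=+1
⇒ 4πI² = 1/5
I = (+1)√(1/5/(4π)) = 0.12615663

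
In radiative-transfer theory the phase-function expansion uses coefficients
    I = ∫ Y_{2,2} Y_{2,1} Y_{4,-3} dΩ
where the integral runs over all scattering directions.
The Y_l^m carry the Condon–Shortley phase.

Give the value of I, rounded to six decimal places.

-0.238414

Checks pass: Σm=0; 8 even; l₃=4∈[0,4].
(2·2+1)(2·2+1)(2·4+1) = 225
Δ: 0! 4! 4! / 9! → 1/630
sum: t=0:+1/16 = 1/16
3j²(2 2 4; 0 0 0) = Δ·Π!·Σ² = 2/35  (sign +1)
sum: t=0:+1/144 = 1/144
3j²(2 2 4; 2 1 -3) = Δ·Π!·Σ² = 1/18  (sign -1)
combine: 4πI² = 225·2/35·1/18 = 5/7
take √, sign -1: I = -0.23841361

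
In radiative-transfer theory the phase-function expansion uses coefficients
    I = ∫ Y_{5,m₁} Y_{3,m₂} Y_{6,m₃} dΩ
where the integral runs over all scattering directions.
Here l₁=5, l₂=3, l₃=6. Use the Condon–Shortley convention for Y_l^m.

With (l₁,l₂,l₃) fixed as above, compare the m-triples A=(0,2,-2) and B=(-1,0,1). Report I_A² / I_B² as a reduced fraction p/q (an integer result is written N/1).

2/5

l's match ⇒ only the (l;m) 3-j factors differ between A and B.
A: triangle coeff Δ(5,3,6) = 1/675675; Σ_t [1,2]: t=1:−1/13824 t=2:+1/8640 = 1/23040; (3j)²=2/429 [(5 3 6; 0 2 -2)], sign=+1
B: triangle coeff Δ(5,3,6) = 1/675675; Σ_t [0,2]: t=0:+1/17280 t=1:−1/2880 t=2:+1/6912 = -1/6912; (3j)²=5/429 [(5 3 6; -1 0 1)], sign=+1
I_A²/I_B² = (2/429)/(5/429) = 2/5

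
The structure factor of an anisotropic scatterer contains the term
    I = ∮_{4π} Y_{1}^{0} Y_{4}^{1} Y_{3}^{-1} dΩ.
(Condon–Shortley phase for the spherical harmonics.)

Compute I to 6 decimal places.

-0.238414

Checks pass: Σm=0; 8 even; l₃=3∈[3,5].
(2·1+1)(2·4+1)(2·3+1) = 189
Δ: 2! 0! 6! / 9! → 1/252
sum: t=1:−1/36 = -1/36
3j²(1 4 3; 0 0 0) = Δ·Π!·Σ² = 4/63  (sign +1)
sum: t=1:−1/48 = -1/48
3j²(1 4 3; 0 1 -1) = Δ·Π!·Σ² = 5/84  (sign -1)
combine: 4πI² = 189·4/63·5/84 = 5/7
take √, sign -1: I = -0.23841361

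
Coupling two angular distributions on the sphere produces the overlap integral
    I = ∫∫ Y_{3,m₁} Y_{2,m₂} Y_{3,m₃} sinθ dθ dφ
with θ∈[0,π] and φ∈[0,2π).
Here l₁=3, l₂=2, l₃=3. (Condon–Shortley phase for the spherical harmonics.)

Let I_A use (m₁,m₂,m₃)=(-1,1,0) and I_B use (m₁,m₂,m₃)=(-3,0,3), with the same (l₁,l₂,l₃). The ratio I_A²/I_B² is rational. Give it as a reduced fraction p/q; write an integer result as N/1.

2/25

l's match ⇒ only the (l;m) 3-j factors differ between A and B.
A: triangle coeff Δ(3,2,3) = 1/3780; Σ_t [1,2]: t=1:−1/12 t=2:+1/8 = 1/24; (3j)²=1/210 [(3 2 3; -1 1 0)], sign=-1
B: triangle coeff Δ(3,2,3) = 1/3780; Σ_t [2,2]: t=2:+1/96 = 1/96; (3j)²=5/84 [(3 2 3; -3 0 3)], sign=+1
I_A²/I_B² = (1/210)/(5/84) = 2/25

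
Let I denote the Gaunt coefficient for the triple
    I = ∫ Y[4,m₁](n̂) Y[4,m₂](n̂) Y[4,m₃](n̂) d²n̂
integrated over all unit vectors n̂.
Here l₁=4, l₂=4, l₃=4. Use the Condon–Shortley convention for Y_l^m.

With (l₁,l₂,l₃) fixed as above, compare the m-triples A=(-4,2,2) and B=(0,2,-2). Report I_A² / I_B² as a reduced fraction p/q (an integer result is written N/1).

l's match ⇒ only the (l;m) 3-j factors differ between A and B.
A: triangle coeff Δ(4,4,4) = 1/450450; Σ_t [4,4]: t=4:+1/2304 = 1/2304; (3j)²=5/143 [(4 4 4; -4 2 2)], sign=+1
B: triangle coeff Δ(4,4,4) = 1/450450; Σ_t [2,4]: t=2:+1/384 t=3:−1/216 t=4:+1/2304 = -11/6912; (3j)²=11/1638 [(4 4 4; 0 2 -2)], sign=-1
I_A²/I_B² = (5/143)/(11/1638) = 630/121

630/121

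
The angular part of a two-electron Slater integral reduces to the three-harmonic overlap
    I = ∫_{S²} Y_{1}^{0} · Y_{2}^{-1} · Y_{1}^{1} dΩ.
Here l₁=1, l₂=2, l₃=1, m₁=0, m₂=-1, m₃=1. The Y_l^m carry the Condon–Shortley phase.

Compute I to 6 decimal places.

-0.218510

Checks pass: Σm=0; 4 even; l₃=1∈[1,3].
(2·1+1)(2·2+1)(2·1+1) = 45
Δ: 2! 0! 2! / 5! → 1/30
sum: t=1:−1/1 = -1/1
3j²(1 2 1; 0 0 0) = Δ·Π!·Σ² = 2/15  (sign +1)
sum: t=1:−1/2 = -1/2
3j²(1 2 1; 0 -1 1) = Δ·Π!·Σ² = 1/10  (sign -1)
combine: 4πI² = 45·2/15·1/10 = 3/5
take √, sign -1: I = -0.21850969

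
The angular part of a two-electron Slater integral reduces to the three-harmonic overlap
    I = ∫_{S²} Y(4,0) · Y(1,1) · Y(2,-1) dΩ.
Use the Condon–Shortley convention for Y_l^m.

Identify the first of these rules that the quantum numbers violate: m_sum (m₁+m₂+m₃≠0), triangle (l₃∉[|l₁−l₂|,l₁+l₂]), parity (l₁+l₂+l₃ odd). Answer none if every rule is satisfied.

m₁+m₂+m₃ = 0 + 1 − 1 = 0  ✓
triangle: |4−1|=3 ≤ l₃=2 ≤ 4+1=5  ✗
parity: l₁+l₂+l₃ = 7 is odd

triangle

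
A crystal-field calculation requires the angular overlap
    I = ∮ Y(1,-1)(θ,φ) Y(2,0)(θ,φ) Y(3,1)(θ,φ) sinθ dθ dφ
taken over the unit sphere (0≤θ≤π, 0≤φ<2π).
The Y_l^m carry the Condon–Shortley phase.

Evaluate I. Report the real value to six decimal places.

m-sum 0 ✓  L=6 even ✓  1≤3≤3 ✓
Π(2lᵢ+1) = 3×5×7 = 105
triangle coeff Δ(1,2,3) = 1/105
Σ_t [0,0]: t=0:+1/4 = 1/4
(3j)²=3/35 [(1 2 3; 0 0 0)], sign=-1
Σ_t [0,0]: t=0:+1/8 = 1/8
(3j)²=2/35 [(1 2 3; -1 0 1)], sign=+1
⇒ 4πI² = 18/35
I = (-1)√(18/35/(4π)) = -0.20230066

-0.202301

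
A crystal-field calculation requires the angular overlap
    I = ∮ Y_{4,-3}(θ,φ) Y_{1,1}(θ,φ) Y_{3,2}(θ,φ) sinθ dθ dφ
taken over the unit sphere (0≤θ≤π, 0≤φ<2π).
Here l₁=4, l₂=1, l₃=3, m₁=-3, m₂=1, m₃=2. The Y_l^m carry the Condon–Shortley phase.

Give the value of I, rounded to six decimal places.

m-sum 0 ✓  L=8 even ✓  3≤3≤5 ✓
Π(2lᵢ+1) = 9×3×7 = 189
triangle coeff Δ(4,1,3) = 1/252
Σ_t [1,1]: t=1:−1/36 = -1/36
(3j)²=4/63 [(4 1 3; 0 0 0)], sign=+1
Σ_t [2,2]: t=2:+1/240 = 1/240
(3j)²=1/12 [(4 1 3; -3 1 2)], sign=-1
⇒ 4πI² = 1/1
I = (-1)√(1/1/(4π)) = -0.28209479

-0.282095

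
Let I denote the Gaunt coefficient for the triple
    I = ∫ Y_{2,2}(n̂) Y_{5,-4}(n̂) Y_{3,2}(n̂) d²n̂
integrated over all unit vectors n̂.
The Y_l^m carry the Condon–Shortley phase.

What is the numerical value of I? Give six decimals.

0.268967

m-sum 0 ✓  L=10 even ✓  3≤3≤7 ✓
Π(2lᵢ+1) = 5×11×7 = 385
triangle coeff Δ(2,5,3) = 1/2310
Σ_t [2,2]: t=2:+1/144 = 1/144
(3j)²=10/231 [(2 5 3; 0 0 0)], sign=-1
Σ_t [0,0]: t=0:+1/2880 = 1/2880
(3j)²=3/55 [(2 5 3; 2 -4 2)], sign=-1
⇒ 4πI² = 10/11
I = (+1)√(10/11/(4π)) = 0.26896683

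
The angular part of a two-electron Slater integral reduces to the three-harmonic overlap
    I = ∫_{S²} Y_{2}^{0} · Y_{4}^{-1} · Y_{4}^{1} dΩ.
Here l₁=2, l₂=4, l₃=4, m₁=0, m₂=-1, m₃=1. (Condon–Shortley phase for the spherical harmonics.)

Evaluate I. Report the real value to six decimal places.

-0.139264

m-sum 0 ✓  L=10 even ✓  2≤4≤6 ✓
Π(2lᵢ+1) = 5×9×9 = 405
triangle coeff Δ(2,4,4) = 1/13860
Σ_t [0,2]: t=0:+1/192 t=1:−1/36 t=2:+1/192 = -5/288
(3j)²=20/693 [(2 4 4; 0 0 0)], sign=-1
Σ_t [0,2]: t=0:+1/144 t=1:−1/48 t=2:+1/480 = -17/1440
(3j)²=289/13860 [(2 4 4; 0 -1 1)], sign=+1
⇒ 4πI² = 1445/5929
I = (-1)√(1445/5929/(4π)) = -0.13926381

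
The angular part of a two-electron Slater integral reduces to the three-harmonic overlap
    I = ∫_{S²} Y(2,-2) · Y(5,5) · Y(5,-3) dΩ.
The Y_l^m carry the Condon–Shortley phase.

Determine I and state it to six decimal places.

0.088588

Checks pass: Σm=0; 12 even; l₃=5∈[3,7].
(2·2+1)(2·5+1)(2·5+1) = 605
Δ: 2! 2! 8! / 13! → 1/38610
sum: t=0:+1/2880 t=1:−1/576 t=2:+1/2880 = -1/960
3j²(2 5 5; 0 0 0) = Δ·Π!·Σ² = 10/429  (sign +1)
sum: t=2:+1/161280 = 1/161280
3j²(2 5 5; -2 5 -3) = Δ·Π!·Σ² = 1/143  (sign +1)
combine: 4πI² = 605·10/429·1/143 = 50/507
take √, sign +1: I = 0.08858824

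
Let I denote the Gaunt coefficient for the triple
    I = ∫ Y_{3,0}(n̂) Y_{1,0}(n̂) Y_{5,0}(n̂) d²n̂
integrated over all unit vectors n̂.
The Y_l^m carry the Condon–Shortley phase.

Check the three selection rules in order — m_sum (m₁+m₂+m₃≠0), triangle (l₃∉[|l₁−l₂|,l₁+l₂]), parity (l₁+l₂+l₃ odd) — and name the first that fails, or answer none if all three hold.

azimuthal sum: 0 + 0 + 0 = 0  ✓
2 ≤ 5 ≤ 4 (triangle on l)  ✗
L = 3 + 1 + 5 = 9 (odd)

triangle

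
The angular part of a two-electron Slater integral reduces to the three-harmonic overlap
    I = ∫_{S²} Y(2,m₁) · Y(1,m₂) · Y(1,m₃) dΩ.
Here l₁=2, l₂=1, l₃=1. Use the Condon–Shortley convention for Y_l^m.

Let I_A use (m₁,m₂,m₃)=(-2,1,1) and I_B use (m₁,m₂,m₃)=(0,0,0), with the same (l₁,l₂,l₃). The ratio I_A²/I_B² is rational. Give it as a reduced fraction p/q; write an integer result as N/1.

l's match ⇒ only the (l;m) 3-j factors differ between A and B.
A: triangle coeff Δ(2,1,1) = 1/30; Σ_t [2,2]: t=2:+1/4 = 1/4; (3j)²=1/5 [(2 1 1; -2 1 1)], sign=+1
B: triangle coeff Δ(2,1,1) = 1/30; Σ_t [1,1]: t=1:−1/1 = -1/1; (3j)²=2/15 [(2 1 1; 0 0 0)], sign=+1
I_A²/I_B² = (1/5)/(2/15) = 3/2

3/2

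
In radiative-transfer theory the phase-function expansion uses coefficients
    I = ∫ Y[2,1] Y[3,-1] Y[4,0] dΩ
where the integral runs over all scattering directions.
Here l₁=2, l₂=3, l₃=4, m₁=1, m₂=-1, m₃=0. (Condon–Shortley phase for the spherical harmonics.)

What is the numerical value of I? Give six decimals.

0.000000

Σlᵢ=9 odd — θ-integrand is odd under cosθ→−cosθ; I=0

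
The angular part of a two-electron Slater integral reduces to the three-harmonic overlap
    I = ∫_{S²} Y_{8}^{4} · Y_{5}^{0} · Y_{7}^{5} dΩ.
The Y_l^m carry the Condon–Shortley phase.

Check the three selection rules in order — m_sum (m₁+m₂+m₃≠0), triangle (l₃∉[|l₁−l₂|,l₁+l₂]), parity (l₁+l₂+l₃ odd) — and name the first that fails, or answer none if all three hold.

azimuthal sum: 4 + 0 + 5 = 9  ✗
3 ≤ 7 ≤ 13 (triangle on l)
L = 8 + 5 + 7 = 20 (even)

m_sum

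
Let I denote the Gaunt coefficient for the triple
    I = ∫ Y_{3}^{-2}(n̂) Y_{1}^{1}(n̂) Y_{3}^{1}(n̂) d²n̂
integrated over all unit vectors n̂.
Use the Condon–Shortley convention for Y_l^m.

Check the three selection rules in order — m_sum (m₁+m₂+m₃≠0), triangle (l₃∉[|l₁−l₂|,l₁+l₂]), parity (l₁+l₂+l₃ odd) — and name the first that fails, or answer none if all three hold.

parity

azimuthal sum: -2 + 1 + 1 = 0  ✓
2 ≤ 3 ≤ 4 (triangle on l)  ✓
L = 3 + 1 + 3 = 7 (odd)  ✗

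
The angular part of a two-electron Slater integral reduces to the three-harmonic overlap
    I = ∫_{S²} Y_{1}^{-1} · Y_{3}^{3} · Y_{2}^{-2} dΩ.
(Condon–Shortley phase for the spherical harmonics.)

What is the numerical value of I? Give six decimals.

-0.319865

Rules hold: Σm=0, L=6 even, 2≤2≤4.
N = 3·7·5 = 105
Δ = 2!·0!·4!/7! = 1/105
Racah Σ t=1..1: t=1:−1/4 = -1/4
⇒ 3j(1 3 2; 0 0 0)² = 3/35, sgn -1
Racah Σ t=2..2: t=2:+1/48 = 1/48
⇒ 3j(1 3 2; -1 3 -2)² = 1/7, sgn +1
4πI² = N·(3j₀)²·(3jₘ)² = 9/7
I = -1·√(1.28571/4π) = -0.31986543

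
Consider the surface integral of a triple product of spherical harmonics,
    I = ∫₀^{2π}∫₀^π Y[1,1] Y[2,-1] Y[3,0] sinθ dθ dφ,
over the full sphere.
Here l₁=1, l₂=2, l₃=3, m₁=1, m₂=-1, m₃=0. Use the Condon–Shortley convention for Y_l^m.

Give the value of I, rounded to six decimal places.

Rules hold: Σm=0, L=6 even, 1≤3≤3.
N = 3·5·7 = 105
Δ = 0!·2!·4!/7! = 1/105
Racah Σ t=0..0: t=0:+1/4 = 1/4
⇒ 3j(1 2 3; 0 0 0)² = 3/35, sgn -1
Racah Σ t=0..0: t=0:+1/12 = 1/12
⇒ 3j(1 2 3; 1 -1 0)² = 1/35, sgn -1
4πI² = N·(3j₀)²·(3jₘ)² = 9/35
I = +1·√(0.257143/4π) = 0.14304817

0.143048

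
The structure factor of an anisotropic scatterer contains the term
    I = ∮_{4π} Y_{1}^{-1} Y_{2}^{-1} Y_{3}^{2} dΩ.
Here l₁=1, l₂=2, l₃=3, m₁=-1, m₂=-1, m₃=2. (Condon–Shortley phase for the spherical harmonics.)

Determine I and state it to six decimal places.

0.261169

m-sum 0 ✓  L=6 even ✓  1≤3≤3 ✓
Π(2lᵢ+1) = 3×5×7 = 105
triangle coeff Δ(1,2,3) = 1/105
Σ_t [0,0]: t=0:+1/4 = 1/4
(3j)²=3/35 [(1 2 3; 0 0 0)], sign=-1
Σ_t [0,0]: t=0:+1/12 = 1/12
(3j)²=2/21 [(1 2 3; -1 -1 2)], sign=-1
⇒ 4πI² = 6/7
I = (+1)√(6/7/(4π)) = 0.26116903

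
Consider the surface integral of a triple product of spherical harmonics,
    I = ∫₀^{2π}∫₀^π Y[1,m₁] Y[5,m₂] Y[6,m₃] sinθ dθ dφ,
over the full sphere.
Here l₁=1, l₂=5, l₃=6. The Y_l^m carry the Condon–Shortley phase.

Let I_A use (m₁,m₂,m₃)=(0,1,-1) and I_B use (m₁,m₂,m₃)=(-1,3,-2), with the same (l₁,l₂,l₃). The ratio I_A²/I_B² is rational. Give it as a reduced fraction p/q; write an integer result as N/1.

Same 1,5,6: normalisation and zero-m 3j drop out of the ratio.
A: Δ: 0! 2! 10! / 13! → 1/858; sum: t=0:+1/17280 = 1/17280; 3j²(1 5 6; 0 1 -1) = Δ·Π!·Σ² = 35/858  (sign -1)
B: Δ: 0! 2! 10! / 13! → 1/858; sum: t=0:+1/161280 = 1/161280; 3j²(1 5 6; -1 3 -2) = Δ·Π!·Σ² = 1/143  (sign +1)
I_A²/I_B² = (35/858)/(1/143) = 35/6

35/6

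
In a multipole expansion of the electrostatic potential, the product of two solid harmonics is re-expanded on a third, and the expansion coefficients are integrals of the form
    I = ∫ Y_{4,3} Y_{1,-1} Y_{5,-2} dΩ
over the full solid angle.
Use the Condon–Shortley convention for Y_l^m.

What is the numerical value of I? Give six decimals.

Checks pass: Σm=0; 10 even; l₃=5∈[3,5].
(2·4+1)(2·1+1)(2·5+1) = 297
Δ: 0! 8! 2! / 11! → 1/495
sum: t=0:+1/576 = 1/576
3j²(4 1 5; 0 0 0) = Δ·Π!·Σ² = 5/99  (sign -1)
sum: t=0:+1/10080 = 1/10080
3j²(4 1 5; 3 -1 -2) = Δ·Π!·Σ² = 1/165  (sign -1)
combine: 4πI² = 297·5/99·1/165 = 1/11
take √, sign +1: I = 0.08505478

0.085055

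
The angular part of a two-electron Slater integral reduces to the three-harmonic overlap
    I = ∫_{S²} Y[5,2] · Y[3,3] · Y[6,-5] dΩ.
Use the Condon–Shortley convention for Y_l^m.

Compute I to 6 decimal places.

Rules hold: Σm=0, L=14 even, 2≤6≤8.
N = 11·7·13 = 1001
Δ = 2!·8!·4!/15! = 1/675675
Racah Σ t=0..2: t=0:+1/8640 t=1:−1/2304 t=2:+1/8640 = -7/34560
⇒ 3j(5 3 6; 0 0 0)² = 7/429, sgn -1
Racah Σ t=2..2: t=2:+1/241920 = 1/241920
⇒ 3j(5 3 6; 2 3 -5)² = 2/91, sgn -1
4πI² = N·(3j₀)²·(3jₘ)² = 14/39
I = +1·√(0.358974/4π) = 0.16901560

0.169016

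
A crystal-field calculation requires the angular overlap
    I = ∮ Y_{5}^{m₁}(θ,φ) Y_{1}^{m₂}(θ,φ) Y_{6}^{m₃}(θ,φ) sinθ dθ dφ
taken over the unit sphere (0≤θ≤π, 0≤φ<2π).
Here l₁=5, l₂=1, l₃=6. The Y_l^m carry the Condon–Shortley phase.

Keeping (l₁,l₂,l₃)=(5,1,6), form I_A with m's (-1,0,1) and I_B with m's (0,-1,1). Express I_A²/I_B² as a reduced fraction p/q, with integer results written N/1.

Shared (l₁,l₂,l₃)=(5,1,6): N and (l;000)² cancel in I_A²/I_B².
A: Δ = 0!·10!·2!/13! = 1/858; Racah Σ t=0..0: t=0:+1/17280 = 1/17280; ⇒ 3j(5 1 6; -1 0 1)² = 35/858, sgn -1
B: Δ = 0!·10!·2!/13! = 1/858; Racah Σ t=0..0: t=0:+1/28800 = 1/28800; ⇒ 3j(5 1 6; 0 -1 1)² = 7/286, sgn -1
I_A²/I_B² = (35/858)/(7/286) = 5/3

5/3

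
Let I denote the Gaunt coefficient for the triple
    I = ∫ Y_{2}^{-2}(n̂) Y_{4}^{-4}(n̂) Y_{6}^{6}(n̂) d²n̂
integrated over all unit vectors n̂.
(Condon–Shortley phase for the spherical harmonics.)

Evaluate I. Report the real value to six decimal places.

Rules hold: Σm=0, L=12 even, 2≤6≤6.
N = 5·9·13 = 585
Δ = 0!·4!·8!/13! = 1/6435
Racah Σ t=0..0: t=0:+1/2304 = 1/2304
⇒ 3j(2 4 6; 0 0 0)² = 5/143, sgn +1
Racah Σ t=0..0: t=0:+1/967680 = 1/967680
⇒ 3j(2 4 6; -2 -4 6)² = 1/13, sgn +1
4πI² = N·(3j₀)²·(3jₘ)² = 225/143
I = +1·√(1.57343/4π) = 0.35384927

0.353849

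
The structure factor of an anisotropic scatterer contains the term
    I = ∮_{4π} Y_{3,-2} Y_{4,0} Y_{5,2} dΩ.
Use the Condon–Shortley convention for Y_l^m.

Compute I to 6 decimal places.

Checks pass: Σm=0; 12 even; l₃=5∈[1,7].
(2·3+1)(2·4+1)(2·5+1) = 693
Δ: 2! 4! 6! / 13! → 1/180180
sum: t=0:+1/576 t=1:−1/144 t=2:+1/576 = -1/288
3j²(3 4 5; 0 0 0) = Δ·Π!·Σ² = 20/1001  (sign +1)
sum: t=1:−1/864 t=2:+1/576 = 1/1728
3j²(3 4 5; -2 0 2) = Δ·Π!·Σ² = 5/1287  (sign -1)
combine: 4πI² = 693·20/1001·5/1287 = 100/1859
take √, sign -1: I = -0.06542675

-0.065427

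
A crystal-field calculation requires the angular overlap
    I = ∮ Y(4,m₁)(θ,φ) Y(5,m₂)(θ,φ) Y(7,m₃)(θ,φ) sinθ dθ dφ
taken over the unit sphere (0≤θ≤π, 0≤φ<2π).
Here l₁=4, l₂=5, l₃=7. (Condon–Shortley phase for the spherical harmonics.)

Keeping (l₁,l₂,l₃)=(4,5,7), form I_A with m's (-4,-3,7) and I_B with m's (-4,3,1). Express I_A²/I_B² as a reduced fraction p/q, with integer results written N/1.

Shared (l₁,l₂,l₃)=(4,5,7): N and (l;000)² cancel in I_A²/I_B².
A: Δ = 2!·6!·8!/17! = 1/6126120; Racah Σ t=2..2: t=2:+1/58060800 = 1/58060800; ⇒ 3j(4 5 7; -4 -3 7)² = 7/510, sgn +1
B: Δ = 2!·6!·8!/17! = 1/6126120; Racah Σ t=2..2: t=2:+1/2073600 = 1/2073600; ⇒ 3j(4 5 7; -4 3 1)² = 392/109395, sgn +1
I_A²/I_B² = (7/510)/(392/109395) = 429/112

429/112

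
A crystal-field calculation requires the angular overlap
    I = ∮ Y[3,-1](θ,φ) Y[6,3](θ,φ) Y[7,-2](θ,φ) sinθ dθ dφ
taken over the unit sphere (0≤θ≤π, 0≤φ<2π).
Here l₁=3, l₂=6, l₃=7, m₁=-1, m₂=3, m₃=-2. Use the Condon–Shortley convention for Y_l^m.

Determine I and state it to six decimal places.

m-sum 0 ✓  L=16 even ✓  3≤7≤9 ✓
Π(2lᵢ+1) = 7×13×15 = 1365
triangle coeff Δ(3,6,7) = 1/2042040
Σ_t [0,2]: t=0:+1/207360 t=1:−1/57600 t=2:+1/207360 = -1/129600
(3j)²=168/12155 [(3 6 7; 0 0 0)], sign=+1
Σ_t [0,2]: t=0:+1/17418240 t=1:−1/483840 t=2:+1/241920 = 37/17418240
(3j)²=1369/136136 [(3 6 7; -1 3 -2)], sign=-1
⇒ 4πI² = 86247/454597
I = (-1)√(86247/454597/(4π)) = -0.12287224

-0.122872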